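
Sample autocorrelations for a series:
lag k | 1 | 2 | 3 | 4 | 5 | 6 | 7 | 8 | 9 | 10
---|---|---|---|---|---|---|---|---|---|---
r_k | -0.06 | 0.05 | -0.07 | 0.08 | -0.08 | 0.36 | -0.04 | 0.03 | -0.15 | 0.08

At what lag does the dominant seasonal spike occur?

6

The largest autocorrelation is r_6 = 0.36; the remaining lags stay at or below 0.08.
The dominant spike at lag 6 indicates a seasonal period of 6.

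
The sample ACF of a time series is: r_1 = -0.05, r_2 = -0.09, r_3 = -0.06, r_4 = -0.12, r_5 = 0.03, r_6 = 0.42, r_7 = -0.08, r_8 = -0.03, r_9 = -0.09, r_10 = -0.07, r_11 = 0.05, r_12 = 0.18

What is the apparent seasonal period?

6

The largest autocorrelation is r_6 = 0.42, with a weaker echo at lag 12 (0.18); the remaining lags stay at or below 0.05.
The dominant spike at lag 6 indicates a seasonal period of 6.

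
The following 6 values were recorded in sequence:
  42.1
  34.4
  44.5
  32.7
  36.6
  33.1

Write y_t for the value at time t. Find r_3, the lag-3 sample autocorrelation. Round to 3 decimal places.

-0.410

Mean ȳ = (42.1 + 34.4 + 44.5 + 32.7 + 36.6 + 33.1)/6 = 37.2333
Deviations from mean: 4.8667, -2.8333, 7.2667, -4.5333, -0.6333, -4.1333
Σ(y_t−ȳ)(y_{t+3}−ȳ) = (-22.0622) + (1.7944) + (-30.0356) = -50.3033
Denominator Σ(y_t−ȳ)² = 122.5533
r_3 = -50.3033 / 122.5533 = -0.410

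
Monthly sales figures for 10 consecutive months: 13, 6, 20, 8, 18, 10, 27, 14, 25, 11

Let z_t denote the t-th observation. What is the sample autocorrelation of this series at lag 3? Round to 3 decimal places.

Mean z̄ = (13 + 6 + 20 + 8 + 18 + 10 + 27 + 14 + 25 + 11)/10 = 15.2000
Σ(z_t−z̄)(z_{t+3}−z̄) = (15.8400) + (-25.7600) + (-24.9600) + (-84.9600) + (-3.3600) + (-50.9600) + (-49.5600) = -223.7200
Denominator Σ(z_t−z̄)² = 453.6000
r_3 = -223.7200 / 453.6000 = -0.493

-0.493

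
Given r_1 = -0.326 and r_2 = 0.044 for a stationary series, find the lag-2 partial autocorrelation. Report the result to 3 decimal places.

φ_{22} = (r_2 − r_1²) / (1 − r_1²)
r_1² = (-0.326)² = 0.106276
Numerator = 0.044 − 0.1063 = -0.0623; denominator = 1 − 0.1063 = 0.8937
φ_{22} = -0.0623 / 0.8937 = -0.070

-0.070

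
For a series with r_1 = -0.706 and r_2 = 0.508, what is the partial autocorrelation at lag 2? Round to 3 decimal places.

0.019

φ_{22} = (r_2 − r_1²) / (1 − r_1²)
r_1² = (-0.706)² = 0.498436
Numerator = 0.508 − 0.4984 = 0.0096; denominator = 1 − 0.4984 = 0.5016
φ_{22} = 0.0096 / 0.5016 = 0.019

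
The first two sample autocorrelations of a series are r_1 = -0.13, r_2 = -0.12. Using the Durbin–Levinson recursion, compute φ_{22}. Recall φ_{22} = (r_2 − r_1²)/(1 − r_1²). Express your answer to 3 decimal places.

φ_{22} = (r_2 − r_1²) / (1 − r_1²)
r_1² = (-0.13)² = 0.0169
Numerator = -0.12 − 0.0169 = -0.1369; denominator = 1 − 0.0169 = 0.9831
φ_{22} = -0.1369 / 0.9831 = -0.139

-0.139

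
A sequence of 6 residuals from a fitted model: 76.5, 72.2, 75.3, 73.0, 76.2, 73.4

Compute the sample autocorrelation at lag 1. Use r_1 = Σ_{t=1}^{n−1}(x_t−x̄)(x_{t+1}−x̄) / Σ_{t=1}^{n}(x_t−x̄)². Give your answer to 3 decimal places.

-0.748

Mean x̄ = (76.5 + 72.2 + 75.3 + 73.0 + 76.2 + 73.4)/6 = 74.4333
Deviations from mean: 2.0667, -2.2333, 0.8667, -1.4333, 1.7667, -1.0333
Σ(x_t−x̄)(x_{t+1}−x̄) = (-4.6156) + (-1.9356) + (-1.2422) + (-2.5322) + (-1.8256) = -12.1511
Denominator Σ(x_t−x̄)² = 16.2533
r_1 = -12.1511 / 16.2533 = -0.748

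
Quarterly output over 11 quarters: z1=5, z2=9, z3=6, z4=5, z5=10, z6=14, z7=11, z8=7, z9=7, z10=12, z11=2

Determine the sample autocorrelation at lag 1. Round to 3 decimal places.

-0.040

Mean z̄ = (5 + 9 + 6 + 5 + 10 + 14 + 11 + 7 + 7 + 12 + 2)/11 = 8.0000
Numerator Σ_{t=1}^{10}(z_t−z̄)(z_{t+1}−z̄) = -5.0000
Denominator Σ(z_t−z̄)² = 126.0000
r_1 = -5.0000 / 126.0000 = -0.040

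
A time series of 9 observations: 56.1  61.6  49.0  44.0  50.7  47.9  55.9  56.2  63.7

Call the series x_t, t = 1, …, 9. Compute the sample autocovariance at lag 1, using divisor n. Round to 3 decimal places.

Mean x̄ = (56.1 + 61.6 + 49.0 + 44.0 + 50.7 + 47.9 + 55.9 + 56.2 + 63.7)/9 = 53.9000
Σ_{t=1}^{8}(x_t−x̄)(x_{t+1}−x̄) = 93.7400
γ_1 = 93.7400 / 9 = 10.416

10.416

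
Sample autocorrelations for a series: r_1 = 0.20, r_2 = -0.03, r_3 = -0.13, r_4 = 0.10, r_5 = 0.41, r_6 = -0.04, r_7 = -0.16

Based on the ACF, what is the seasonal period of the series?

The largest autocorrelation is r_5 = 0.41; the remaining lags stay at or below 0.20.
The dominant spike at lag 5 indicates a seasonal period of 5.

5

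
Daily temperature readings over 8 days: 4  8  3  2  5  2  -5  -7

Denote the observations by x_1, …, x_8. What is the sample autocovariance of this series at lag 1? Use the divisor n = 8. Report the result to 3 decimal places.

Mean x̄ = (4 + 8 + 3 + 2 + 5 + 2 − 5 − 7)/8 = 1.5000
Deviations: 2.5000, 6.5000, 1.5000, 0.5000, 3.5000, 0.5000, -6.5000, -8.5000
Σ_{t=1}^{7}(x_t−x̄)(x_{t+1}−x̄) = 82.2500
γ_1 = 82.2500 / 8 = 10.281

10.281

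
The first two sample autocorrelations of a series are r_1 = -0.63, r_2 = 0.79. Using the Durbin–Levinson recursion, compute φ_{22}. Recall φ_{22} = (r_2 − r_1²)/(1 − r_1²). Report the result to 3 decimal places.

0.652

φ_{22} = (r_2 − r_1²) / (1 − r_1²)
r_1² = (-0.63)² = 0.3969
Numerator = 0.79 − 0.3969 = 0.3931; denominator = 1 − 0.3969 = 0.6031
φ_{22} = 0.3931 / 0.6031 = 0.652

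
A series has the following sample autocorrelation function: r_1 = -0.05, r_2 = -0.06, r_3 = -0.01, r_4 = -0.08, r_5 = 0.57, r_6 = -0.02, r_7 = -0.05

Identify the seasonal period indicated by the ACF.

5

The largest autocorrelation is r_5 = 0.57; the remaining lags stay at or below -0.01.
The dominant spike at lag 5 indicates a seasonal period of 5.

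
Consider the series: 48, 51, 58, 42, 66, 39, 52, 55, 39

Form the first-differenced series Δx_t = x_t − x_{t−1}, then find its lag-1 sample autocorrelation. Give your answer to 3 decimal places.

First differences Δx: 3, 7, -16, 24, -27, 13, 3, -16
Mean of differences = -1.1250
Numerator Σ(Δx_t−Δx̄)(Δx_{t+1}−Δx̄) = -1479.7656
Denominator Σ(Δx_t−Δx̄)² = 2042.8750
r_1(Δx) = -1479.7656 / 2042.8750 = -0.724

-0.724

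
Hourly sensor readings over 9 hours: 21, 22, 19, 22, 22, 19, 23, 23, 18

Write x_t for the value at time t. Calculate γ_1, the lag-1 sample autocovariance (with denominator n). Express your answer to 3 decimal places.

Mean x̄ = (21 + 22 + 19 + 22 + 22 + 19 + 23 + 23 + 18)/9 = 21.0000
Σ_{t=1}^{8}(x_t−x̄)(x_{t+1}−x̄) = -11.0000
γ_1 = -11.0000 / 9 = -1.222

-1.222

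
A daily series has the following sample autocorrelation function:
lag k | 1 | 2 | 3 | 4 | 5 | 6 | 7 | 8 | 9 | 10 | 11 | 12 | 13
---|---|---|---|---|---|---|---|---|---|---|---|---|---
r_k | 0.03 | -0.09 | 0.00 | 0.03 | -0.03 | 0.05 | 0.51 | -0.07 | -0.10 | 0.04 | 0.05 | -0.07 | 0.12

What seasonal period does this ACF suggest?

7

The largest autocorrelation is r_7 = 0.51; the remaining lags stay at or below 0.12.
The dominant spike at lag 7 indicates a seasonal period of 7.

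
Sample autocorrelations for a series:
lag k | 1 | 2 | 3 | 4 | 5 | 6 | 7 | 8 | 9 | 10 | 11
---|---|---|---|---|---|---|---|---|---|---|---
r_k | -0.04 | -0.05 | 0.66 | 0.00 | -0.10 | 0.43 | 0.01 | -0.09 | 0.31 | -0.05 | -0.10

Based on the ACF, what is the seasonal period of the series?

The largest autocorrelation is r_3 = 0.66, with weaker echoes at lags 6 (0.43) and 9 (0.31); the remaining lags stay at or below 0.01.
The dominant spike at lag 3 indicates a seasonal period of 3.

3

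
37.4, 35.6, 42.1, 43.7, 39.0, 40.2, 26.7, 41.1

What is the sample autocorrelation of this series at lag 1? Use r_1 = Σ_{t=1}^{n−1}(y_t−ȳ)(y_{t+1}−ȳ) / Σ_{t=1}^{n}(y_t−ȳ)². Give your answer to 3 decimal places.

Mean ȳ = (37.4 + 35.6 + 42.1 + 43.7 + 39.0 + 40.2 + 26.7 + 41.1)/8 = 38.2250
Deviations from mean: -0.8250, -2.6250, 3.8750, 5.4750, 0.7750, 1.9750, -11.5250, 2.8750
Numerator Σ_{t=1}^{7}(y_t−ȳ)(y_{t+1}−ȳ) = -36.9131
Denominator Σ(y_t−ȳ)² = 198.1550
r_1 = -36.9131 / 198.1550 = -0.186

-0.186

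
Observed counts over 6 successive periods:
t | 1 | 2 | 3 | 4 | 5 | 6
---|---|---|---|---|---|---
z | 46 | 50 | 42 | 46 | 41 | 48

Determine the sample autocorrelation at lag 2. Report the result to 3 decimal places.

0.294

Mean z̄ = (46 + 50 + 42 + 46 + 41 + 48)/6 = 45.5000
Numerator Σ_{t=1}^{4}(z_t−z̄)(z_{t+2}−z̄) = 17.5000
Denominator Σ(z_t−z̄)² = 59.5000
r_2 = 17.5000 / 59.5000 = 0.294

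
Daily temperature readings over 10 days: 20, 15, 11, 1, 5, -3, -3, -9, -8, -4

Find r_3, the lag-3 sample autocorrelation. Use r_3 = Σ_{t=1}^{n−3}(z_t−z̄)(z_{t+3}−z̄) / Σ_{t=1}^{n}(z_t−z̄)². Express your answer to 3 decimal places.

Mean z̄ = (20 + 15 + 11 + 1 + 5 − 3 − 3 − 9 − 8 − 4)/10 = 2.5000
Σ(z_t−z̄)(z_{t+3}−z̄) = (-26.2500) + (31.2500) + (-46.7500) + (8.2500) + (-28.7500) + (57.7500) + (35.7500) = 31.2500
Denominator Σ(z_t−z̄)² = 888.5000
r_3 = 31.2500 / 888.5000 = 0.035

0.035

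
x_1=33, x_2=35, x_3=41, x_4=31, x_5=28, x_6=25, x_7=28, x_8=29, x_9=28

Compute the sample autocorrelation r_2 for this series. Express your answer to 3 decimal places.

0.106

Mean x̄ = (33 + 35 + 41 + 31 + 28 + 25 + 28 + 29 + 28)/9 = 30.8889
Numerator Σ_{t=1}^{7}(x_t−x̄)(x_{t+2}−x̄) = 19.7531
Denominator Σ(x_t−x̄)² = 186.8889
r_2 = 19.7531 / 186.8889 = 0.106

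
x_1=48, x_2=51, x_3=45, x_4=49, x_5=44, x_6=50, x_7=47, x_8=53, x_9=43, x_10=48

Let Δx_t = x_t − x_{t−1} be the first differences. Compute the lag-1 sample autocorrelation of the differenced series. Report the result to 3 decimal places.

-0.815

First differences Δx: 3, -6, 4, -5, 6, -3, 6, -10, 5
Mean of differences = 0.0000
Numerator Σ(Δx_t−Δx̄)(Δx_{t+1}−Δx̄) = -238.0000
Denominator Σ(Δx_t−Δx̄)² = 292.0000
r_1(Δx) = -238.0000 / 292.0000 = -0.815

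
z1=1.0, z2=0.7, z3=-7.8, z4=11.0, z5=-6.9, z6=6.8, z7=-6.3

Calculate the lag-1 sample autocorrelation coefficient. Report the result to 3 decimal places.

-0.807

Mean z̄ = (1.0 + 0.7 − 7.8 + 11.0 − 6.9 + 6.8 − 6.3)/7 = -0.2143
Deviations from mean: 1.2143, 0.9143, -7.5857, 11.2143, -6.6857, 7.0143, -6.0857
Σ(z_t−z̄)(z_{t+1}−z̄) = (1.1102) + (-6.9355) + (-85.0684) + (-74.9755) + (-46.8955) + (-42.6869) = -255.4516
Denominator Σ(z_t−z̄)² = 316.5486
r_1 = -255.4516 / 316.5486 = -0.807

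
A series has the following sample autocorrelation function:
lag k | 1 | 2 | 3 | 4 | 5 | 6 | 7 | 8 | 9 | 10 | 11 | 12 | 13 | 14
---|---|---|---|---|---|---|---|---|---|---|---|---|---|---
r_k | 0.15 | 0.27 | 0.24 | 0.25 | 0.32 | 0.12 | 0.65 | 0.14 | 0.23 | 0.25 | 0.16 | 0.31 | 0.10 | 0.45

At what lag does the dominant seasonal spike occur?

7

The largest autocorrelation is r_7 = 0.65, with a weaker echo at lag 14 (0.45); the remaining lags stay at or below 0.32.
The dominant spike at lag 7 indicates a seasonal period of 7.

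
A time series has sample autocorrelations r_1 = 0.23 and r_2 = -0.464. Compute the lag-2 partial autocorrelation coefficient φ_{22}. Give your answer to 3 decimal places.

φ_{22} = (r_2 − r_1²) / (1 − r_1²)
r_1² = (0.23)² = 0.0529
Numerator = -0.464 − 0.0529 = -0.5169; denominator = 1 − 0.0529 = 0.9471
φ_{22} = -0.5169 / 0.9471 = -0.546

-0.546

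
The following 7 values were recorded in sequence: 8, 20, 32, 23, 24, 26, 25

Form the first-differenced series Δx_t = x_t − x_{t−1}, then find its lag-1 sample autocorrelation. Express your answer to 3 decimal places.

0.006

First differences Δx: 12, 12, -9, 1, 2, -1
Mean of differences = 2.8333
Numerator Σ(Δx_t−Δx̄)(Δx_{t+1}−Δx̄) = 1.9722
Denominator Σ(Δx_t−Δx̄)² = 326.8333
r_1(Δx) = 1.9722 / 326.8333 = 0.006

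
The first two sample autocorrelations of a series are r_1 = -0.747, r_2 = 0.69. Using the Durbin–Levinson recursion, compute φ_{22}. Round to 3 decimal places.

0.299

φ_{22} = (r_2 − r_1²) / (1 − r_1²)
r_1² = (-0.747)² = 0.558009
Numerator = 0.69 − 0.5580 = 0.1320; denominator = 1 − 0.5580 = 0.4420
φ_{22} = 0.1320 / 0.4420 = 0.299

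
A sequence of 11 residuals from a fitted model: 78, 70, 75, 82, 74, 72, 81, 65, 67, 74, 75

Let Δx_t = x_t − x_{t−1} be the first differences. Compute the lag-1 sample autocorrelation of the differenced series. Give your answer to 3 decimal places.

-0.364

First differences Δx: -8, 5, 7, -8, -2, 9, -16, 2, 7, 1
Mean of differences = -0.3000
Numerator Σ(Δx_t−Δx̄)(Δx_{t+1}−Δx̄) = -216.8900
Denominator Σ(Δx_t−Δx̄)² = 596.1000
r_1(Δx) = -216.8900 / 596.1000 = -0.364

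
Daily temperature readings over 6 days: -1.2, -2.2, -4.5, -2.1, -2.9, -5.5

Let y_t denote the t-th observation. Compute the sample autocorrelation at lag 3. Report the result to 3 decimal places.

Mean ȳ = (-1.2 − 2.2 − 4.5 − 2.1 − 2.9 − 5.5)/6 = -3.0667
Deviations from mean: 1.8667, 0.8667, -1.4333, 0.9667, 0.1667, -2.4333
Σ(y_t−ȳ)(y_{t+3}−ȳ) = (1.8044) + (0.1444) + (3.4878) = 5.4367
Denominator Σ(y_t−ȳ)² = 13.1733
r_3 = 5.4367 / 13.1733 = 0.413

0.413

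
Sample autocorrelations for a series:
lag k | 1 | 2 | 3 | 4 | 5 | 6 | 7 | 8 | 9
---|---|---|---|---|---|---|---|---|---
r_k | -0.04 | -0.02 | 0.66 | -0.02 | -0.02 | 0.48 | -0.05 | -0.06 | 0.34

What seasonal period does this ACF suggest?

3

The largest autocorrelation is r_3 = 0.66, with weaker echoes at lags 6 (0.48) and 9 (0.34); the remaining lags stay at or below -0.02.
The dominant spike at lag 3 indicates a seasonal period of 3.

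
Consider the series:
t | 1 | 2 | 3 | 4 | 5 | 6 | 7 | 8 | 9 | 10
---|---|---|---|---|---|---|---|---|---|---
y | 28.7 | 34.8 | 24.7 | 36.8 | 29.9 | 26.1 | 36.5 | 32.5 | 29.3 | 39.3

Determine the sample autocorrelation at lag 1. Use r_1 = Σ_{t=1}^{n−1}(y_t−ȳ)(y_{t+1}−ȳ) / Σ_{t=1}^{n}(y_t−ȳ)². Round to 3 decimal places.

Mean ȳ = (28.7 + 34.8 + 24.7 + 36.8 + 29.9 + 26.1 + 36.5 + 32.5 + 29.3 + 39.3)/10 = 31.8600
Numerator Σ_{t=1}^{9}(y_t−ȳ)(y_{t+1}−ȳ) = -108.5456
Denominator Σ(y_t−ȳ)² = 215.1640
r_1 = -108.5456 / 215.1640 = -0.504

-0.504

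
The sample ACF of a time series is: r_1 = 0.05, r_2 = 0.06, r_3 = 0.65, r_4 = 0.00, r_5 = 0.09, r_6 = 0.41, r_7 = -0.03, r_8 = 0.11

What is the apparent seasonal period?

3

The largest autocorrelation is r_3 = 0.65, with a weaker echo at lag 6 (0.41); the remaining lags stay at or below 0.11.
The dominant spike at lag 3 indicates a seasonal period of 3.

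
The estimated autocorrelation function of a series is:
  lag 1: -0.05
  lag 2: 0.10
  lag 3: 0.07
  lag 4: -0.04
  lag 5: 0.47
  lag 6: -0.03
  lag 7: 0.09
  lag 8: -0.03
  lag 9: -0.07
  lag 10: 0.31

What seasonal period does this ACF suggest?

The largest autocorrelation is r_5 = 0.47, with a weaker echo at lag 10 (0.31); the remaining lags stay at or below 0.10.
The dominant spike at lag 5 indicates a seasonal period of 5.

5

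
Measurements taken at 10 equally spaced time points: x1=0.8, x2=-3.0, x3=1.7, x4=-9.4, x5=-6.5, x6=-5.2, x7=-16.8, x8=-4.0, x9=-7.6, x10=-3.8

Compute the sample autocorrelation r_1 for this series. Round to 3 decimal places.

-0.068

Mean x̄ = (0.8 − 3.0 + 1.7 − 9.4 − 6.5 − 5.2 − 16.8 − 4.0 − 7.6 − 3.8)/10 = -5.3800
Numerator Σ_{t=1}^{9}(x_t−x̄)(x_{t+1}−x̄) = -16.9884
Denominator Σ(x_t−x̄)² = 251.1760
r_1 = -16.9884 / 251.1760 = -0.068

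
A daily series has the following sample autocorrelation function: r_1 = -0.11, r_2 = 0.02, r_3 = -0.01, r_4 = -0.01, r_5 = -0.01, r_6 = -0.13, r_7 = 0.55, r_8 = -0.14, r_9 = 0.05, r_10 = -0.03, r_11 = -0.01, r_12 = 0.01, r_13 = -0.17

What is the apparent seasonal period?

The largest autocorrelation is r_7 = 0.55; the remaining lags stay at or below 0.05.
The dominant spike at lag 7 indicates a seasonal period of 7.

7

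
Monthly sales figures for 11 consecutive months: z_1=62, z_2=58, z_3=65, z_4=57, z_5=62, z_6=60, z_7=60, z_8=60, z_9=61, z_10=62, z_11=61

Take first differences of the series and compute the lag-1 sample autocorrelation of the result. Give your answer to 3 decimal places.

First differences Δz: -4, 7, -8, 5, -2, 0, 0, 1, 1, -1
Mean of differences = -0.1000
Numerator Σ(Δz_t−Δz̄)(Δz_{t+1}−Δz̄) = -133.6100
Denominator Σ(Δz_t−Δz̄)² = 160.9000
r_1(Δz) = -133.6100 / 160.9000 = -0.830

-0.830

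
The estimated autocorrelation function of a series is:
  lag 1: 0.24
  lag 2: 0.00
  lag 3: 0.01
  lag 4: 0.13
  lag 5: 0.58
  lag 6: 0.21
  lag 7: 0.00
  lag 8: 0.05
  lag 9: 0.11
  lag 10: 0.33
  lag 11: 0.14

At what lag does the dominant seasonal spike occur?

The largest autocorrelation is r_5 = 0.58, with a weaker echo at lag 10 (0.33); the remaining lags stay at or below 0.24. The elevated value at lag 1 (0.24), dropping to 0.00 at lag 2, reflects decaying short-term dependence rather than seasonality.
The dominant spike at lag 5 indicates a seasonal period of 5.

5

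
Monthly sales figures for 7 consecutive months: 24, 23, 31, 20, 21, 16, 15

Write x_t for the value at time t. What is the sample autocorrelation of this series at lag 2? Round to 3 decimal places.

0.166

Mean x̄ = (24 + 23 + 31 + 20 + 21 + 16 + 15)/7 = 21.4286
Deviations from mean: 2.5714, 1.5714, 9.5714, -1.4286, -0.4286, -5.4286, -6.4286
Numerator Σ_{t=1}^{5}(x_t−x̄)(x_{t+2}−x̄) = 28.7755
Denominator Σ(x_t−x̄)² = 173.7143
r_2 = 28.7755 / 173.7143 = 0.166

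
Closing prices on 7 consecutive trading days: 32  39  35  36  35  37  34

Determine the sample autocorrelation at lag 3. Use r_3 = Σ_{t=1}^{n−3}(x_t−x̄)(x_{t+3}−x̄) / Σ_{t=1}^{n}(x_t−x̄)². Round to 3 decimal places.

Mean x̄ = (32 + 39 + 35 + 36 + 35 + 37 + 34)/7 = 35.4286
Deviations from mean: -3.4286, 3.5714, -0.4286, 0.5714, -0.4286, 1.5714, -1.4286
Σ(x_t−x̄)(x_{t+3}−x̄) = (-1.9592) + (-1.5306) + (-0.6735) + (-0.8163) = -4.9796
Denominator Σ(x_t−x̄)² = 29.7143
r_3 = -4.9796 / 29.7143 = -0.168

-0.168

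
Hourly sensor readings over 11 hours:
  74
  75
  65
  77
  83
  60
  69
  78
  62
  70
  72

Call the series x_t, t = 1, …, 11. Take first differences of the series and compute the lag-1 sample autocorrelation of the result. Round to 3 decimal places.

First differences Δx: 1, -10, 12, 6, -23, 9, 9, -16, 8, 2
Mean of differences = -0.2000
Numerator Σ(Δx_t−Δx̄)(Δx_{t+1}−Δx̄) = -579.0400
Denominator Σ(Δx_t−Δx̄)² = 1295.6000
r_1(Δx) = -579.0400 / 1295.6000 = -0.447

-0.447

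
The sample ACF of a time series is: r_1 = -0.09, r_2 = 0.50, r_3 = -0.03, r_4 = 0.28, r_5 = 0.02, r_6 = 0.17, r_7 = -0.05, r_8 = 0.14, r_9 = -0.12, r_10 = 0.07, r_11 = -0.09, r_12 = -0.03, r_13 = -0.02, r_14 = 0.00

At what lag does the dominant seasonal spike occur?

2

The largest autocorrelation is r_2 = 0.50, with weaker echoes at lags 4 (0.28) and 6 (0.17); the remaining lags stay at or below 0.14.
The dominant spike at lag 2 indicates a seasonal period of 2.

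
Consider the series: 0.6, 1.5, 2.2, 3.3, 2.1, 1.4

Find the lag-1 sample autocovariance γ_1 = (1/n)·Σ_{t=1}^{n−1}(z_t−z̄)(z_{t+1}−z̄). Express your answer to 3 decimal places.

Mean z̄ = (0.6 + 1.5 + 2.2 + 3.3 + 2.1 + 1.4)/6 = 1.8500
Σ_{t=1}^{5}(z_t−z̄)(z_{t+1}−z̄) = 1.0725
γ_1 = 1.0725 / 6 = 0.179

0.179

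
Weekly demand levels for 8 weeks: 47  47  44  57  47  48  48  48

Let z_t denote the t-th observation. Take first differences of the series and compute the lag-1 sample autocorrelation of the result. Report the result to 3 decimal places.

-0.642

First differences Δz: 0, -3, 13, -10, 1, 0, 0
Mean of differences = 0.1429
Numerator Σ(Δz_t−Δz̄)(Δz_{t+1}−Δz̄) = -179.1633
Denominator Σ(Δz_t−Δz̄)² = 278.8571
r_1(Δz) = -179.1633 / 278.8571 = -0.642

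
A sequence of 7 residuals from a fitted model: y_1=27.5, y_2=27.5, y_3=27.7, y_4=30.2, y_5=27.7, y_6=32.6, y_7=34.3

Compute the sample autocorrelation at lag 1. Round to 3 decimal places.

0.308

Mean ȳ = (27.5 + 27.5 + 27.7 + 30.2 + 27.7 + 32.6 + 34.3)/7 = 29.6429
Deviations from mean: -2.1429, -2.1429, -1.9429, 0.5571, -1.9429, 2.9571, 4.6571
Numerator Σ_{t=1}^{6}(y_t−ȳ)(y_{t+1}−ȳ) = 14.6167
Denominator Σ(y_t−ȳ)² = 47.4771
r_1 = 14.6167 / 47.4771 = 0.308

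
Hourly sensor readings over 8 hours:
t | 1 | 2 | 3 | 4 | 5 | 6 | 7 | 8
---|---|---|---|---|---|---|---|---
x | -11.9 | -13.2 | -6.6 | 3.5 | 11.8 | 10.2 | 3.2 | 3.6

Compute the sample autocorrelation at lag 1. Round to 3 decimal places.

Mean x̄ = (-11.9 − 13.2 − 6.6 + 3.5 + 11.8 + 10.2 + 3.2 + 3.6)/8 = 0.0750
Deviations from mean: -11.9750, -13.2750, -6.6750, 3.4250, 11.7250, 10.1250, 3.1250, 3.5250
Σ(x_t−x̄)(x_{t+1}−x̄) = (158.9681) + (88.6106) + (-22.8619) + (40.1581) + (118.7156) + (31.6406) + (11.0156) = 426.2469
Denominator Σ(x_t−x̄)² = 638.0950
r_1 = 426.2469 / 638.0950 = 0.668

0.668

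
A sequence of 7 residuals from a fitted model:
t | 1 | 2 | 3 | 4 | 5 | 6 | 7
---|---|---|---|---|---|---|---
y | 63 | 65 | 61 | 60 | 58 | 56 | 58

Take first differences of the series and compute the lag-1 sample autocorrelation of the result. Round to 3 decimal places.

-0.354

First differences Δy: 2, -4, -1, -2, -2, 2
Mean of differences = -0.8333
Numerator Σ(Δy_t−Δȳ)(Δy_{t+1}−Δȳ) = -10.1944
Denominator Σ(Δy_t−Δȳ)² = 28.8333
r_1(Δy) = -10.1944 / 28.8333 = -0.354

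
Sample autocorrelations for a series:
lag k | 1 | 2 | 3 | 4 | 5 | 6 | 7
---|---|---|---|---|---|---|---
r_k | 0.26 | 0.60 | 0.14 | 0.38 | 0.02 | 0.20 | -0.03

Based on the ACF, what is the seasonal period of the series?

The largest autocorrelation is r_2 = 0.60, with a weaker echo at lag 4 (0.38); the remaining lags stay at or below 0.26.
The dominant spike at lag 2 indicates a seasonal period of 2.

2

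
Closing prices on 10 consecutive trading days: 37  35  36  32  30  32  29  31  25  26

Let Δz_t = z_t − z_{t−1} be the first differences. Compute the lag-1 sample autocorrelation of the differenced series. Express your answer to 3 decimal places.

-0.697

First differences Δz: -2, 1, -4, -2, 2, -3, 2, -6, 1
Mean of differences = -1.2222
Numerator Σ(Δz_t−Δz̄)(Δz_{t+1}−Δz̄) = -45.7160
Denominator Σ(Δz_t−Δz̄)² = 65.5556
r_1(Δz) = -45.7160 / 65.5556 = -0.697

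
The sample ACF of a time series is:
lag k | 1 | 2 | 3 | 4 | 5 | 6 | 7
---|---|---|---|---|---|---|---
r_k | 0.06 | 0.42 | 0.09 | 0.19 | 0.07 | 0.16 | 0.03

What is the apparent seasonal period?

The largest autocorrelation is r_2 = 0.42, with weaker echoes at lags 4 (0.19) and 6 (0.16); the remaining lags stay at or below 0.09.
The dominant spike at lag 2 indicates a seasonal period of 2.

2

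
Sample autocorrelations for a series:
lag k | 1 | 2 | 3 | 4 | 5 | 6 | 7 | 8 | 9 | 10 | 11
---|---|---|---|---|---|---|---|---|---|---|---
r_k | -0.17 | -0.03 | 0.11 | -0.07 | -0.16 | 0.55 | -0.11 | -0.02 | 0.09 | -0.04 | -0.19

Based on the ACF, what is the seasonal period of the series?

6

The largest autocorrelation is r_6 = 0.55; the remaining lags stay at or below 0.11.
The dominant spike at lag 6 indicates a seasonal period of 6.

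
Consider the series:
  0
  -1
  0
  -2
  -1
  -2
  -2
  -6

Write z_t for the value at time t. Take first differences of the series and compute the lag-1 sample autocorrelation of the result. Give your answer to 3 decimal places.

First differences Δz: -1, 1, -2, 1, -1, 0, -4
Mean of differences = -0.8571
Numerator Σ(Δz_t−Δz̄)(Δz_{t+1}−Δz̄) = -7.5918
Denominator Σ(Δz_t−Δz̄)² = 18.8571
r_1(Δz) = -7.5918 / 18.8571 = -0.403

-0.403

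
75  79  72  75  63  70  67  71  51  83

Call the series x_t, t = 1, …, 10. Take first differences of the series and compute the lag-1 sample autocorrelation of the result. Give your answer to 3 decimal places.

First differences Δx: 4, -7, 3, -12, 7, -3, 4, -20, 32
Mean of differences = 0.8889
Numerator Σ(Δx_t−Δx̄)(Δx_{t+1}−Δx̄) = -897.9012
Denominator Σ(Δx_t−Δx̄)² = 1708.8889
r_1(Δx) = -897.9012 / 1708.8889 = -0.525

-0.525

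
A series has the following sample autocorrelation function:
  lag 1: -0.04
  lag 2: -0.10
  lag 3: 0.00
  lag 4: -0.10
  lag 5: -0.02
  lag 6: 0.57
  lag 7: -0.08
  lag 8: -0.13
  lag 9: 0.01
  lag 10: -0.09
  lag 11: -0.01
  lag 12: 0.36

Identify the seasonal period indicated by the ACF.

6

The largest autocorrelation is r_6 = 0.57, with a weaker echo at lag 12 (0.36); the remaining lags stay at or below 0.01.
The dominant spike at lag 6 indicates a seasonal period of 6.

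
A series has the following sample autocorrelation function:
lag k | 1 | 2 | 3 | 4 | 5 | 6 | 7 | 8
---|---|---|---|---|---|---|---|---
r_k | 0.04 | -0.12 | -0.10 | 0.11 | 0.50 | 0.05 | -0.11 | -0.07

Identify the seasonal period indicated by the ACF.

5

The largest autocorrelation is r_5 = 0.50; the remaining lags stay at or below 0.11.
The dominant spike at lag 5 indicates a seasonal period of 5.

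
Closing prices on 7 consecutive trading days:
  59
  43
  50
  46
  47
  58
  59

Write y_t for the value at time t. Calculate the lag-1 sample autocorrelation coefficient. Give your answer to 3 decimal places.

Mean ȳ = (59 + 43 + 50 + 46 + 47 + 58 + 59)/7 = 51.7143
Deviations from mean: 7.2857, -8.7143, -1.7143, -5.7143, -4.7143, 6.2857, 7.2857
Numerator Σ_{t=1}^{6}(y_t−ȳ)(y_{t+1}−ȳ) = 4.3469
Denominator Σ(y_t−ȳ)² = 279.4286
r_1 = 4.3469 / 279.4286 = 0.016

0.016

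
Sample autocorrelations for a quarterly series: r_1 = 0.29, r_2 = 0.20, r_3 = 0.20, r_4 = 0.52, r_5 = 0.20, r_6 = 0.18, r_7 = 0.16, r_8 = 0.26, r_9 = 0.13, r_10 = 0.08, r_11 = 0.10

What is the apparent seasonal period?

The largest autocorrelation is r_4 = 0.52; the remaining lags stay at or below 0.29. The elevated value at lag 1 (0.29), dropping to 0.20 at lag 2, reflects decaying short-term dependence rather than seasonality.
The dominant spike at lag 4 indicates a seasonal period of 4.

4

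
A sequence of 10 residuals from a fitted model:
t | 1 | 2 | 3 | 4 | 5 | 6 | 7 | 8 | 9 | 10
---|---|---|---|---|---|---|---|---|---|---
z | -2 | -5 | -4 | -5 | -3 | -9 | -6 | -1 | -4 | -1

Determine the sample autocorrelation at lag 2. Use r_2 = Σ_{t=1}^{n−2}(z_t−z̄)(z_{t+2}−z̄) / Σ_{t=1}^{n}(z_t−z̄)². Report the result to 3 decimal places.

Mean z̄ = (-2 − 5 − 4 − 5 − 3 − 9 − 6 − 1 − 4 − 1)/10 = -4.0000
Numerator Σ_{t=1}^{8}(z_t−z̄)(z_{t+2}−z̄) = -2.0000
Denominator Σ(z_t−z̄)² = 54.0000
r_2 = -2.0000 / 54.0000 = -0.037

-0.037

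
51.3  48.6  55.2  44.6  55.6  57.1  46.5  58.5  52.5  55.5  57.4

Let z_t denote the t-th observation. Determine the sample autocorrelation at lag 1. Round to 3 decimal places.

-0.398

Mean z̄ = (51.3 + 48.6 + 55.2 + 44.6 + 55.6 + 57.1 + 46.5 + 58.5 + 52.5 + 55.5 + 57.4)/11 = 52.9818
Numerator Σ_{t=1}^{10}(z_t−z̄)(z_{t+1}−z̄) = -87.3131
Denominator Σ(z_t−z̄)² = 219.5764
r_1 = -87.3131 / 219.5764 = -0.398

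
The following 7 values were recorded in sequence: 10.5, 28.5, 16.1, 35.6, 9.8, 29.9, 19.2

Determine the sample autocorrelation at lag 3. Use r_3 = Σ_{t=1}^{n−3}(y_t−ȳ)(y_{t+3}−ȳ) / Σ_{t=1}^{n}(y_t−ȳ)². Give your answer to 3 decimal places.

-0.513

Mean ȳ = (10.5 + 28.5 + 16.1 + 35.6 + 9.8 + 29.9 + 19.2)/7 = 21.3714
Deviations from mean: -10.8714, 7.1286, -5.2714, 14.2286, -11.5714, 8.5286, -2.1714
Σ(y_t−ȳ)(y_{t+3}−ȳ) = (-154.6849) + (-82.4878) + (-44.9578) + (-30.8963) = -313.0267
Denominator Σ(y_t−ȳ)² = 610.5943
r_3 = -313.0267 / 610.5943 = -0.513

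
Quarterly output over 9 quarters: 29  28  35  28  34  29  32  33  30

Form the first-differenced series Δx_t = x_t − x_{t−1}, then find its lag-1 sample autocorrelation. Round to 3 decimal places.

First differences Δx: -1, 7, -7, 6, -5, 3, 1, -3
Mean of differences = 0.1250
Numerator Σ(Δx_t−Δx̄)(Δx_{t+1}−Δx̄) = -143.6406
Denominator Σ(Δx_t−Δx̄)² = 178.8750
r_1(Δx) = -143.6406 / 178.8750 = -0.803

-0.803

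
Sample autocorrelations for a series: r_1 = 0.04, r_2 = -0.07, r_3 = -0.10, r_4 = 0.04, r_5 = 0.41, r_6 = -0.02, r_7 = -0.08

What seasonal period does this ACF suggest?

5

The largest autocorrelation is r_5 = 0.41; the remaining lags stay at or below 0.04.
The dominant spike at lag 5 indicates a seasonal period of 5.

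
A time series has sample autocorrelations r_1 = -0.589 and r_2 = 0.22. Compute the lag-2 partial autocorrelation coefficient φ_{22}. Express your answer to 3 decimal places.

φ_{22} = (r_2 − r_1²) / (1 − r_1²)
r_1² = (-0.589)² = 0.346921
Numerator = 0.22 − 0.3469 = -0.1269; denominator = 1 − 0.3469 = 0.6531
φ_{22} = -0.1269 / 0.6531 = -0.194

-0.194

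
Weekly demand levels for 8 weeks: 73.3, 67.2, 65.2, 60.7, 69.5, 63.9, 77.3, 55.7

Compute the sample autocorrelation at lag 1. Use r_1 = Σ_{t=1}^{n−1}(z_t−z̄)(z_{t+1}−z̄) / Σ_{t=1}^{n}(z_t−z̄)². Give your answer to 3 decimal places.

-0.480

Mean z̄ = (73.3 + 67.2 + 65.2 + 60.7 + 69.5 + 63.9 + 77.3 + 55.7)/8 = 66.6000
Deviations from mean: 6.7000, 0.6000, -1.4000, -5.9000, 2.9000, -2.7000, 10.7000, -10.9000
Numerator Σ_{t=1}^{7}(z_t−z̄)(z_{t+1}−z̄) = -159.0200
Denominator Σ(z_t−z̄)² = 331.0200
r_1 = -159.0200 / 331.0200 = -0.480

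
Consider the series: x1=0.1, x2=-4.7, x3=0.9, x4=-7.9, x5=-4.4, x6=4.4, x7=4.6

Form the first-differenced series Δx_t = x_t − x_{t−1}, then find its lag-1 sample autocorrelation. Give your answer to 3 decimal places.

-0.375

First differences Δx: -4.8, 5.6, -8.8, 3.5, 8.8, 0.2
Mean of differences = 0.7500
Numerator Σ(Δx_t−Δx̄)(Δx_{t+1}−Δx̄) = -81.7875
Denominator Σ(Δx_t−Δx̄)² = 218.1950
r_1(Δx) = -81.7875 / 218.1950 = -0.375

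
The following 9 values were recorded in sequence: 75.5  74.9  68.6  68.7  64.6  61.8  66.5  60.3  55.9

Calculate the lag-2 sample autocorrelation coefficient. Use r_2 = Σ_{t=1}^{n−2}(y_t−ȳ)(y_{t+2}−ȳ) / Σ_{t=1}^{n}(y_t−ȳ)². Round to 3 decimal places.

0.153

Mean ȳ = (75.5 + 74.9 + 68.6 + 68.7 + 64.6 + 61.8 + 66.5 + 60.3 + 55.9)/9 = 66.3111
Σ(y_t−ȳ)(y_{t+2}−ȳ) = (21.0323) + (20.5179) + (-3.9165) + (-10.7765) + (-0.3232) + (27.1168) + (-1.9665) = 51.6842
Denominator Σ(y_t−ȳ)² = 336.9889
r_2 = 51.6842 / 336.9889 = 0.153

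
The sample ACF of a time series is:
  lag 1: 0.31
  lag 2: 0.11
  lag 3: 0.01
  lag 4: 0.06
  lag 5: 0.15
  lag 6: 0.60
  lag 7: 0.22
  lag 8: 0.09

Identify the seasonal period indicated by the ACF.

6

The largest autocorrelation is r_6 = 0.60; the remaining lags stay at or below 0.31. The elevated value at lag 1 (0.31), dropping to 0.11 at lag 2, reflects decaying short-term dependence rather than seasonality.
The dominant spike at lag 6 indicates a seasonal period of 6.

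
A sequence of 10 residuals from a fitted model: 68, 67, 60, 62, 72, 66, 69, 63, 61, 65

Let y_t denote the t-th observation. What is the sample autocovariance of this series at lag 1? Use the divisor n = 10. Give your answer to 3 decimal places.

Mean ȳ = (68 + 67 + 60 + 62 + 72 + 66 + 69 + 63 + 61 + 65)/10 = 65.3000
Σ_{t=1}^{9}(y_t−ȳ)(y_{t+1}−ȳ) = 0.9100
γ_1 = 0.9100 / 10 = 0.091

0.091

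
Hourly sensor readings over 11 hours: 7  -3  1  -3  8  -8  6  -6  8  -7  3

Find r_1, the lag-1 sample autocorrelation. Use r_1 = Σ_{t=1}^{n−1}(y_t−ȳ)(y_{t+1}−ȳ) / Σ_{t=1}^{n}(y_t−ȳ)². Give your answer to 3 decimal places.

-0.833

Mean ȳ = (7 − 3 + 1 − 3 + 8 − 8 + 6 − 6 + 8 − 7 + 3)/11 = 0.5455
Numerator Σ_{t=1}^{10}(y_t−ȳ)(y_{t+1}−ȳ) = -322.1157
Denominator Σ(y_t−ȳ)² = 386.7273
r_1 = -322.1157 / 386.7273 = -0.833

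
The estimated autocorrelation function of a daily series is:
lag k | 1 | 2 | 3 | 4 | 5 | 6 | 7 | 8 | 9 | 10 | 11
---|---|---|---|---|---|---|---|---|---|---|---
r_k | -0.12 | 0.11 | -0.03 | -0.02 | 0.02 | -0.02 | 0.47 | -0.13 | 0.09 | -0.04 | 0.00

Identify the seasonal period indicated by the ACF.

The largest autocorrelation is r_7 = 0.47; the remaining lags stay at or below 0.11.
The dominant spike at lag 7 indicates a seasonal period of 7.

7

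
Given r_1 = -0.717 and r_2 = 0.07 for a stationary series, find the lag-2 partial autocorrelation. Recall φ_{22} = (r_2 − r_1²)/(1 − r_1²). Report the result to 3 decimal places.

φ_{22} = (r_2 − r_1²) / (1 − r_1²)
r_1² = (-0.717)² = 0.514089
Numerator = 0.07 − 0.5141 = -0.4441; denominator = 1 − 0.5141 = 0.4859
φ_{22} = -0.4441 / 0.4859 = -0.914

-0.914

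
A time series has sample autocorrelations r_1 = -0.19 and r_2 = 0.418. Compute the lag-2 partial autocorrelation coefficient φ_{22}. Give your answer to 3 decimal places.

φ_{22} = (r_2 − r_1²) / (1 − r_1²)
r_1² = (-0.19)² = 0.0361
Numerator = 0.418 − 0.0361 = 0.3819; denominator = 1 − 0.0361 = 0.9639
φ_{22} = 0.3819 / 0.9639 = 0.396

0.396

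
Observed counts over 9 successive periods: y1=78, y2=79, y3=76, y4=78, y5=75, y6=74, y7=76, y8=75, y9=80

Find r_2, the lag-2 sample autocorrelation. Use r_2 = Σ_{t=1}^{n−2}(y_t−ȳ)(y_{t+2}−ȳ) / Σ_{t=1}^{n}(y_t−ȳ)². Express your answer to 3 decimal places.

0.106

Mean ȳ = (78 + 79 + 76 + 78 + 75 + 74 + 76 + 75 + 80)/9 = 76.7778
Σ(y_t−ȳ)(y_{t+2}−ȳ) = (-0.9506) + (2.7160) + (1.3827) + (-3.3951) + (1.3827) + (4.9383) + (-2.5062) = 3.5679
Denominator Σ(y_t−ȳ)² = 33.5556
r_2 = 3.5679 / 33.5556 = 0.106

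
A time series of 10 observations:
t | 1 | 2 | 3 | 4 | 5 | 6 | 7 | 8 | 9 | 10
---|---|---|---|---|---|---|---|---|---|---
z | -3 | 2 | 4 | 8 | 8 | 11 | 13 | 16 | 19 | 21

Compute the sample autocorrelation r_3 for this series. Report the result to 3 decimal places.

Mean z̄ = (-3 + 2 + 4 + 8 + 8 + 11 + 13 + 16 + 19 + 21)/10 = 9.9000
Σ(z_t−z̄)(z_{t+3}−z̄) = (24.5100) + (15.0100) + (-6.4900) + (-5.8900) + (-11.5900) + (10.0100) + (34.4100) = 59.9700
Denominator Σ(z_t−z̄)² = 524.9000
r_3 = 59.9700 / 524.9000 = 0.114

0.114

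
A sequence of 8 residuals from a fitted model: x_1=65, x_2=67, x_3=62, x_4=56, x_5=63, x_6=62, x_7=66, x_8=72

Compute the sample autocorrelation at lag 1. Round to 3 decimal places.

0.239

Mean x̄ = (65 + 67 + 62 + 56 + 63 + 62 + 66 + 72)/8 = 64.1250
Σ(x_t−x̄)(x_{t+1}−x̄) = (2.5156) + (-6.1094) + (17.2656) + (9.1406) + (2.3906) + (-3.9844) + (14.7656) = 35.9844
Denominator Σ(x_t−x̄)² = 150.8750
r_1 = 35.9844 / 150.8750 = 0.239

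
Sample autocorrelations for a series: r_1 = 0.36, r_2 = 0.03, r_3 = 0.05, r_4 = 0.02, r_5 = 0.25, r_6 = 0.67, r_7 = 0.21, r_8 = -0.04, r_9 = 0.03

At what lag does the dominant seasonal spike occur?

The largest autocorrelation is r_6 = 0.67; the remaining lags stay at or below 0.36. The elevated value at lag 1 (0.36), dropping to 0.03 at lag 2, reflects decaying short-term dependence rather than seasonality.
The dominant spike at lag 6 indicates a seasonal period of 6.

6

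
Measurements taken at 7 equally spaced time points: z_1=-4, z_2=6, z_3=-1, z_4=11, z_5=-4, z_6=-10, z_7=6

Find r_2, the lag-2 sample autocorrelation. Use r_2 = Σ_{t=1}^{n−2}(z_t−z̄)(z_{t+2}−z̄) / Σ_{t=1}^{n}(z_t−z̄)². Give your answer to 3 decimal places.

Mean z̄ = (-4 + 6 − 1 + 11 − 4 − 10 + 6)/7 = 0.5714
Numerator Σ_{t=1}^{5}(z_t−z̄)(z_{t+2}−z̄) = -64.0816
Denominator Σ(z_t−z̄)² = 323.7143
r_2 = -64.0816 / 323.7143 = -0.198

-0.198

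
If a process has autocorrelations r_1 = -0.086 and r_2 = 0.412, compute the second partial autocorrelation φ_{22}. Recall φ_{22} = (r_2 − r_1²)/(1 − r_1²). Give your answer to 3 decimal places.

0.408

φ_{22} = (r_2 − r_1²) / (1 − r_1²)
r_1² = (-0.086)² = 0.007396
Numerator = 0.412 − 0.0074 = 0.4046; denominator = 1 − 0.0074 = 0.9926
φ_{22} = 0.4046 / 0.9926 = 0.408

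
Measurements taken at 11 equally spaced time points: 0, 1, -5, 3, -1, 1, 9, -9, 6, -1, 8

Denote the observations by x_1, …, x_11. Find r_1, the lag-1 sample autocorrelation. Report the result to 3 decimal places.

Mean x̄ = (0 + 1 − 5 + 3 − 1 + 1 + 9 − 9 + 6 − 1 + 8)/11 = 1.0909
Numerator Σ_{t=1}^{10}(x_t−x̄)(x_{t+1}−x̄) = -169.5537
Denominator Σ(x_t−x̄)² = 286.9091
r_1 = -169.5537 / 286.9091 = -0.591

-0.591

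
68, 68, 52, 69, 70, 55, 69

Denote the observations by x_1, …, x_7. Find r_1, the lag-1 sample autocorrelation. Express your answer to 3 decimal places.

Mean x̄ = (68 + 68 + 52 + 69 + 70 + 55 + 69)/7 = 64.4286
Deviations from mean: 3.5714, 3.5714, -12.4286, 4.5714, 5.5714, -9.4286, 4.5714
Σ(x_t−x̄)(x_{t+1}−x̄) = (12.7551) + (-44.3878) + (-56.8163) + (25.4694) + (-52.5306) + (-43.1020) = -158.6122
Denominator Σ(x_t−x̄)² = 341.7143
r_1 = -158.6122 / 341.7143 = -0.464

-0.464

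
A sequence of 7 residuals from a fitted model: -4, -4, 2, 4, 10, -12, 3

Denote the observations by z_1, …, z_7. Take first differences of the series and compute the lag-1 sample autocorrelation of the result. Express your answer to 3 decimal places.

-0.554

First differences Δz: 0, 6, 2, 6, -22, 15
Mean of differences = 1.1667
Numerator Σ(Δz_t−Δz̄)(Δz_{t+1}−Δz̄) = -430.0278
Denominator Σ(Δz_t−Δz̄)² = 776.8333
r_1(Δz) = -430.0278 / 776.8333 = -0.554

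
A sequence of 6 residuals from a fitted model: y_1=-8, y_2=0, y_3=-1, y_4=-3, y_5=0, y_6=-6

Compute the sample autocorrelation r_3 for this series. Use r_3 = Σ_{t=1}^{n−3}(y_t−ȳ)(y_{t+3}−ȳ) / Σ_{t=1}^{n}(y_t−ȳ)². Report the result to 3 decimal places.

0.054

Mean ȳ = (-8 + 0 − 1 − 3 + 0 − 6)/6 = -3.0000
Σ(y_t−ȳ)(y_{t+3}−ȳ) = (0.0000) + (9.0000) + (-6.0000) = 3.0000
Denominator Σ(y_t−ȳ)² = 56.0000
r_3 = 3.0000 / 56.0000 = 0.054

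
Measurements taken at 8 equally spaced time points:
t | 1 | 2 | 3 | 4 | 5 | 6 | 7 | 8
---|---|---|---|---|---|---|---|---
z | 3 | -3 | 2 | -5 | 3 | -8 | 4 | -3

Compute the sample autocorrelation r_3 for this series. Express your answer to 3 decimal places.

-0.526

Mean z̄ = (3 − 3 + 2 − 5 + 3 − 8 + 4 − 3)/8 = -0.8750
Numerator Σ_{t=1}^{5}(z_t−z̄)(z_{t+3}−z̄) = -73.0469
Denominator Σ(z_t−z̄)² = 138.8750
r_3 = -73.0469 / 138.8750 = -0.526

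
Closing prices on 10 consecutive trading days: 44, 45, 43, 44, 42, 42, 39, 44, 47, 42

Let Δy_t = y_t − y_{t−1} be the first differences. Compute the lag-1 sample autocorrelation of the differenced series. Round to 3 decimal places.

-0.266

First differences Δy: 1, -2, 1, -2, 0, -3, 5, 3, -5
Mean of differences = -0.2222
Numerator Σ(Δy_t−Δȳ)(Δy_{t+1}−Δȳ) = -20.6049
Denominator Σ(Δy_t−Δȳ)² = 77.5556
r_1(Δy) = -20.6049 / 77.5556 = -0.266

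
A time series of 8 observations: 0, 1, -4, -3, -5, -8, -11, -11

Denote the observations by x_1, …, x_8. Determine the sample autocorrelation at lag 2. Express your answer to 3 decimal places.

Mean x̄ = (0 + 1 − 4 − 3 − 5 − 8 − 11 − 11)/8 = -5.1250
Deviations from mean: 5.1250, 6.1250, 1.1250, 2.1250, 0.1250, -2.8750, -5.8750, -5.8750
Σ(x_t−x̄)(x_{t+2}−x̄) = (5.7656) + (13.0156) + (0.1406) + (-6.1094) + (-0.7344) + (16.8906) = 28.9688
Denominator Σ(x_t−x̄)² = 146.8750
r_2 = 28.9688 / 146.8750 = 0.197

0.197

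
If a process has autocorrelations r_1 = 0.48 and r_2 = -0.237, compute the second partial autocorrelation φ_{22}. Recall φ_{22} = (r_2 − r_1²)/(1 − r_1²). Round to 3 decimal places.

-0.607

φ_{22} = (r_2 − r_1²) / (1 − r_1²)
r_1² = (0.48)² = 0.2304
Numerator = -0.237 − 0.2304 = -0.4674; denominator = 1 − 0.2304 = 0.7696
φ_{22} = -0.4674 / 0.7696 = -0.607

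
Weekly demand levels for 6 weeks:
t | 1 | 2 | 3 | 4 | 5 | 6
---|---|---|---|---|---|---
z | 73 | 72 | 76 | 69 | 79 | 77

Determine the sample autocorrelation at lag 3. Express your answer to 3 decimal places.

Mean z̄ = (73 + 72 + 76 + 69 + 79 + 77)/6 = 74.3333
Σ(z_t−z̄)(z_{t+3}−z̄) = (7.1111) + (-10.8889) + (4.4444) = 0.6667
Denominator Σ(z_t−z̄)² = 67.3333
r_3 = 0.6667 / 67.3333 = 0.010

0.010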